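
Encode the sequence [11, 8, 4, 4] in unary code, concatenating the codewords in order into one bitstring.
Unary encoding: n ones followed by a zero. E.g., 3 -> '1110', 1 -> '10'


Encode each number as n ones followed by a terminating 0:
  11 -> 111111111110 (12 bits)
  8 -> 111111110 (9 bits)
  4 -> 11110 (5 bits)
  4 -> 11110 (5 bits)
Total length = 12 + 9 + 5 + 5 = 31 bits.

Unary([11, 8, 4, 4]) = 1111111111101111111101111011110 (31 bits)


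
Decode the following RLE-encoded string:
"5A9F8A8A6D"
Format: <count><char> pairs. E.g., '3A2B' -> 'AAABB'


Expanding each <count><char> pair:
  5A -> 'AAAAA'
  9F -> 'FFFFFFFFF'
  8A -> 'AAAAAAAA'
  8A -> 'AAAAAAAA'
  6D -> 'DDDDDD'

Decoded = AAAAAFFFFFFFFFAAAAAAAAAAAAAAAADDDDDD


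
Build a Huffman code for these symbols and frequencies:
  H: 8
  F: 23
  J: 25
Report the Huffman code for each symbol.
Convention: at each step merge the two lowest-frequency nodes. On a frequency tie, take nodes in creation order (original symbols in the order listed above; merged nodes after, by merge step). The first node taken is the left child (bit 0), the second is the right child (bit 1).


Huffman tree construction:
Step 1: Merge H(8) + F(23) = 31
Step 2: Merge J(25) + (H+F)(31) = 56
Read each symbol's code off the tree from the root (left child = 0, right child = 1).

Codes:
  H: 10 (length 2)
  F: 11 (length 2)
  J: 0 (length 1)
Average code length: 87/56 = 1.5536 bits/symbol


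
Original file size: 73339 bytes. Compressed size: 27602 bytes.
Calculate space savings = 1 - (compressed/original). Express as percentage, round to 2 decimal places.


ratio = compressed/original = 27602/73339 = 0.376362
savings = 1 - ratio = 1 - 0.376362 = 0.623638
as a percentage: 0.623638 * 100 = 62.36%

Space savings = 1 - 27602/73339 = 62.36%


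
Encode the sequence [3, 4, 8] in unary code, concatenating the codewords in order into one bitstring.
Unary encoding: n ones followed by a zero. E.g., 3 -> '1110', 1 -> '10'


Encode each number as n ones followed by a terminating 0:
  3 -> 1110 (4 bits)
  4 -> 11110 (5 bits)
  8 -> 111111110 (9 bits)
Total length = 4 + 5 + 9 = 18 bits.

Unary([3, 4, 8]) = 111011110111111110 (18 bits)


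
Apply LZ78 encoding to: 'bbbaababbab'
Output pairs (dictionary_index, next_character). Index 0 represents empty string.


LZ78 encoding steps:
Dictionary: {0: ''}
Step 1: w='' (idx 0), next='b' -> output (0, 'b'), add 'b' as idx 1
Step 2: w='b' (idx 1), next='b' -> output (1, 'b'), add 'bb' as idx 2
Step 3: w='' (idx 0), next='a' -> output (0, 'a'), add 'a' as idx 3
Step 4: w='a' (idx 3), next='b' -> output (3, 'b'), add 'ab' as idx 4
Step 5: w='ab' (idx 4), next='b' -> output (4, 'b'), add 'abb' as idx 5
Step 6: w='ab' (idx 4), end of input -> output (4, '')


Encoded: [(0, 'b'), (1, 'b'), (0, 'a'), (3, 'b'), (4, 'b'), (4, '')]


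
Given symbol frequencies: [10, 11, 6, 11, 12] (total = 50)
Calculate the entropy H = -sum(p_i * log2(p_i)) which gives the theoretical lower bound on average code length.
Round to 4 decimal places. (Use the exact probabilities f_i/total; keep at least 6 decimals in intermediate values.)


Per-symbol terms -p_i * log2(p_i) with p_i = f_i/50:
  p = 10/50 = 0.200000: log2(p) = -2.321928, -p*log2(p) = 0.464386
  p = 11/50 = 0.220000: log2(p) = -2.184425, -p*log2(p) = 0.480573
  p = 6/50 = 0.120000: log2(p) = -3.058894, -p*log2(p) = 0.367067
  p = 11/50 = 0.220000: log2(p) = -2.184425, -p*log2(p) = 0.480573
  p = 12/50 = 0.240000: log2(p) = -2.058894, -p*log2(p) = 0.494134
H = 0.464386 + 0.480573 + 0.367067 + 0.480573 + 0.494134 = 2.286733

H = 2.2867 bits/symbol


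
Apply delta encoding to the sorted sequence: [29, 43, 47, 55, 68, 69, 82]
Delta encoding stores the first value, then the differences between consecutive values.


First value: 29
Deltas:
  43 - 29 = 14
  47 - 43 = 4
  55 - 47 = 8
  68 - 55 = 13
  69 - 68 = 1
  82 - 69 = 13


Delta encoded: [29, 14, 4, 8, 13, 1, 13]


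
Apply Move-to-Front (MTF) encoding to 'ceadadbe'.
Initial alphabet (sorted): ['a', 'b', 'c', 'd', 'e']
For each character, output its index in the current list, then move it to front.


MTF encoding:
'c': index 2 in ['a', 'b', 'c', 'd', 'e'] -> ['c', 'a', 'b', 'd', 'e']
'e': index 4 in ['c', 'a', 'b', 'd', 'e'] -> ['e', 'c', 'a', 'b', 'd']
'a': index 2 in ['e', 'c', 'a', 'b', 'd'] -> ['a', 'e', 'c', 'b', 'd']
'd': index 4 in ['a', 'e', 'c', 'b', 'd'] -> ['d', 'a', 'e', 'c', 'b']
'a': index 1 in ['d', 'a', 'e', 'c', 'b'] -> ['a', 'd', 'e', 'c', 'b']
'd': index 1 in ['a', 'd', 'e', 'c', 'b'] -> ['d', 'a', 'e', 'c', 'b']
'b': index 4 in ['d', 'a', 'e', 'c', 'b'] -> ['b', 'd', 'a', 'e', 'c']
'e': index 3 in ['b', 'd', 'a', 'e', 'c'] -> ['e', 'b', 'd', 'a', 'c']


Output: [2, 4, 2, 4, 1, 1, 4, 3]


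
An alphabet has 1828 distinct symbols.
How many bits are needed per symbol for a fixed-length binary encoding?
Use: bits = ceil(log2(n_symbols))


log2(1828) = 10.8361
Bracket: 2^10 = 1024 < 1828 <= 2^11 = 2048
So ceil(log2(1828)) = 11

bits = ceil(log2(1828)) = ceil(10.8361) = 11 bits


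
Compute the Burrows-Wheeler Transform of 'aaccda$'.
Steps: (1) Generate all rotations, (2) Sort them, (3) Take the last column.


Rotations (sorted):
  0: $aaccda -> last char: a
  1: a$aaccd -> last char: d
  2: aaccda$ -> last char: $
  3: accda$a -> last char: a
  4: ccda$aa -> last char: a
  5: cda$aac -> last char: c
  6: da$aacc -> last char: c


BWT = ad$aacc


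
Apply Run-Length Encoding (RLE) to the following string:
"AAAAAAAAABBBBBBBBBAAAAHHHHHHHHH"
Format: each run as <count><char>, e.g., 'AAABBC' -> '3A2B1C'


Scanning runs left to right:
  i=0: run of 'A' x 9 -> '9A'
  i=9: run of 'B' x 9 -> '9B'
  i=18: run of 'A' x 4 -> '4A'
  i=22: run of 'H' x 9 -> '9H'

RLE = 9A9B4A9H


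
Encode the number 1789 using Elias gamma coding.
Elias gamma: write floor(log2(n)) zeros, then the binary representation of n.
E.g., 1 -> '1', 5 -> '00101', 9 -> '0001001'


num_bits = floor(log2(1789)) + 1 = 11
leading_zeros = num_bits - 1 = 10
binary(1789) = 11011111101

Elias gamma(1789) = '0000000000' + '11011111101' = 000000000011011111101 (21 bits)


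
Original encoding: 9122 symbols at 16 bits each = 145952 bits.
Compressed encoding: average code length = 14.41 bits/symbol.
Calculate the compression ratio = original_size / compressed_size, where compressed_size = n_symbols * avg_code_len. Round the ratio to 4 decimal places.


original_size = n_symbols * orig_bits = 9122 * 16 = 145952 bits
compressed_size = n_symbols * avg_code_len = 9122 * 14.41 = 131448.02 bits
ratio = original_size / compressed_size = 145952 / 131448.02 = 1.1103

Compression ratio = 1.1103


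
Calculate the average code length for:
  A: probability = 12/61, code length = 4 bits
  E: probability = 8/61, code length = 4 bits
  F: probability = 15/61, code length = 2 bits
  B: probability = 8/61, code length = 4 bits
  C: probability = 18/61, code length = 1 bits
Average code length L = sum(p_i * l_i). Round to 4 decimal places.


Weighted contributions p_i * l_i:
  A: (12/61) * 4 = 48/61
  E: (8/61) * 4 = 32/61
  F: (15/61) * 2 = 30/61
  B: (8/61) * 4 = 32/61
  C: (18/61) * 1 = 18/61
Sum = (48 + 32 + 30 + 32 + 18)/61 = 160/61

L = 160/61 = 2.6230 bits/symbol


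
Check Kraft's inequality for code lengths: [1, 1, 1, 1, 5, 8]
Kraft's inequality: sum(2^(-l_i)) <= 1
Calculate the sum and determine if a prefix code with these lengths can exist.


Sum = 2^(-1) + 2^(-1) + 2^(-1) + 2^(-1) + 2^(-5) + 2^(-8)
    = 0.5 + 0.5 + 0.5 + 0.5 + 0.03125 + 0.00390625
    = 521/256 = 2.03515625
Since 2.03515625 > 1, Kraft's inequality is NOT satisfied.
A prefix code with these lengths CANNOT exist.

Kraft sum = 2.03515625. Not satisfied.


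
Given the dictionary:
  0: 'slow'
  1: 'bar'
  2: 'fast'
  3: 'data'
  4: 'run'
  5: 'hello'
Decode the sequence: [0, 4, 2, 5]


Look up each index in the dictionary:
  0 -> 'slow'
  4 -> 'run'
  2 -> 'fast'
  5 -> 'hello'

Decoded: "slow run fast hello"


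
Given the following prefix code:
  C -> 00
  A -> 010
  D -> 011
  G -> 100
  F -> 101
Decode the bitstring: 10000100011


Decoding step by step:
Bits 100 -> G
Bits 00 -> C
Bits 100 -> G
Bits 011 -> D


Decoded message: GCGD


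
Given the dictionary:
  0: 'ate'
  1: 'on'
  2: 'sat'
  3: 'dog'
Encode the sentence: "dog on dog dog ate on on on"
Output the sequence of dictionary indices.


Look up each word in the dictionary:
  'dog' -> 3
  'on' -> 1
  'dog' -> 3
  'dog' -> 3
  'ate' -> 0
  'on' -> 1
  'on' -> 1
  'on' -> 1

Encoded: [3, 1, 3, 3, 0, 1, 1, 1]


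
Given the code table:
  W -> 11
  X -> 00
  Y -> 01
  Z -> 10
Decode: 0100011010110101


Decoding:
01 -> Y
00 -> X
01 -> Y
10 -> Z
10 -> Z
11 -> W
01 -> Y
01 -> Y


Result: YXYZZWYY


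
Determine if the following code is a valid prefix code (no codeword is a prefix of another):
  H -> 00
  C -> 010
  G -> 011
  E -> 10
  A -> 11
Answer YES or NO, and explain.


Checking each pair (does one codeword prefix another?):
  H='00' vs C='010': no prefix
  H='00' vs G='011': no prefix
  H='00' vs E='10': no prefix
  H='00' vs A='11': no prefix
  C='010' vs H='00': no prefix
  C='010' vs G='011': no prefix
  C='010' vs E='10': no prefix
  C='010' vs A='11': no prefix
  G='011' vs H='00': no prefix
  G='011' vs C='010': no prefix
  G='011' vs E='10': no prefix
  G='011' vs A='11': no prefix
  E='10' vs H='00': no prefix
  E='10' vs C='010': no prefix
  E='10' vs G='011': no prefix
  E='10' vs A='11': no prefix
  A='11' vs H='00': no prefix
  A='11' vs C='010': no prefix
  A='11' vs G='011': no prefix
  A='11' vs E='10': no prefix
No violation found over all pairs.

YES -- this is a valid prefix code. No codeword is a prefix of any other codeword.


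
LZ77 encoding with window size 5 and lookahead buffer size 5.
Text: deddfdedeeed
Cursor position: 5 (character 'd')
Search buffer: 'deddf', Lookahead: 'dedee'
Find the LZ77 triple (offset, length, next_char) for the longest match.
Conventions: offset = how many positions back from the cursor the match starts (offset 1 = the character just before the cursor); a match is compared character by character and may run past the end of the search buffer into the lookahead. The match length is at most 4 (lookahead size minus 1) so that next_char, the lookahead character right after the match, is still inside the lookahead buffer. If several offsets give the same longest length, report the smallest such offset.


Try each offset into the search buffer:
  offset=1 (pos 4, char 'f'): match length 0
  offset=2 (pos 3, char 'd'): match length 1
  offset=3 (pos 2, char 'd'): match length 1
  offset=4 (pos 1, char 'e'): match length 0
  offset=5 (pos 0, char 'd'): match length 3
Longest match has length 3 at offset 5.
next_char = character at position 5 + 3 = 8 -> 'e'

Best match: offset=5, length=3 (matching 'ded' starting at position 0)
LZ77 triple: (5, 3, 'e')


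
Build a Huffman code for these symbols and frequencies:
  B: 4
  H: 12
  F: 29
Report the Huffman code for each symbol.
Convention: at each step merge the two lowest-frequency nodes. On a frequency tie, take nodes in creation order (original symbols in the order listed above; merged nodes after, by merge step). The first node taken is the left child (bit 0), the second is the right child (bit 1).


Huffman tree construction:
Step 1: Merge B(4) + H(12) = 16
Step 2: Merge (B+H)(16) + F(29) = 45
Read each symbol's code off the tree from the root (left child = 0, right child = 1).

Codes:
  B: 00 (length 2)
  H: 01 (length 2)
  F: 1 (length 1)
Average code length: 61/45 = 1.3556 bits/symbol


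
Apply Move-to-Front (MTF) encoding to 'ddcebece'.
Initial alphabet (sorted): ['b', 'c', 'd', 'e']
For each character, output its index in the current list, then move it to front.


MTF encoding:
'd': index 2 in ['b', 'c', 'd', 'e'] -> ['d', 'b', 'c', 'e']
'd': index 0 in ['d', 'b', 'c', 'e'] -> ['d', 'b', 'c', 'e']
'c': index 2 in ['d', 'b', 'c', 'e'] -> ['c', 'd', 'b', 'e']
'e': index 3 in ['c', 'd', 'b', 'e'] -> ['e', 'c', 'd', 'b']
'b': index 3 in ['e', 'c', 'd', 'b'] -> ['b', 'e', 'c', 'd']
'e': index 1 in ['b', 'e', 'c', 'd'] -> ['e', 'b', 'c', 'd']
'c': index 2 in ['e', 'b', 'c', 'd'] -> ['c', 'e', 'b', 'd']
'e': index 1 in ['c', 'e', 'b', 'd'] -> ['e', 'c', 'b', 'd']


Output: [2, 0, 2, 3, 3, 1, 2, 1]


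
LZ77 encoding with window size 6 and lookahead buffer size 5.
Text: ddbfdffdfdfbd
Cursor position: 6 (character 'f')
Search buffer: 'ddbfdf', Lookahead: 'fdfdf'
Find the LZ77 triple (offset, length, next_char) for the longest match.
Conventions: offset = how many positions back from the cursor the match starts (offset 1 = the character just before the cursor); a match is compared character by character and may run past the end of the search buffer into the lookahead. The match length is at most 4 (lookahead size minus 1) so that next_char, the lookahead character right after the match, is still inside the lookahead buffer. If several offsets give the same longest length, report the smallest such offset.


Try each offset into the search buffer:
  offset=1 (pos 5, char 'f'): match length 1
  offset=2 (pos 4, char 'd'): match length 0
  offset=3 (pos 3, char 'f'): match length 3
  offset=4 (pos 2, char 'b'): match length 0
  offset=5 (pos 1, char 'd'): match length 0
  offset=6 (pos 0, char 'd'): match length 0
Longest match has length 3 at offset 3.
next_char = character at position 6 + 3 = 9 -> 'd'

Best match: offset=3, length=3 (matching 'fdf' starting at position 3)
LZ77 triple: (3, 3, 'd')


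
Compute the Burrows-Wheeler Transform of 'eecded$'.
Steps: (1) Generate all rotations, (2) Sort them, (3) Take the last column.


Rotations (sorted):
  0: $eecded -> last char: d
  1: cded$ee -> last char: e
  2: d$eecde -> last char: e
  3: ded$eec -> last char: c
  4: ecded$e -> last char: e
  5: ed$eecd -> last char: d
  6: eecded$ -> last char: $


BWT = deeced$


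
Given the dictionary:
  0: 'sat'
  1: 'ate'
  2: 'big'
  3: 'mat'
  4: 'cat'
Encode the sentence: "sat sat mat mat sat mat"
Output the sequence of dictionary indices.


Look up each word in the dictionary:
  'sat' -> 0
  'sat' -> 0
  'mat' -> 3
  'mat' -> 3
  'sat' -> 0
  'mat' -> 3

Encoded: [0, 0, 3, 3, 0, 3]


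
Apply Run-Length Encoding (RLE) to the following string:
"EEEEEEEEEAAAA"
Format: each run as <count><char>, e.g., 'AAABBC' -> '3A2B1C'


Scanning runs left to right:
  i=0: run of 'E' x 9 -> '9E'
  i=9: run of 'A' x 4 -> '4A'

RLE = 9E4A


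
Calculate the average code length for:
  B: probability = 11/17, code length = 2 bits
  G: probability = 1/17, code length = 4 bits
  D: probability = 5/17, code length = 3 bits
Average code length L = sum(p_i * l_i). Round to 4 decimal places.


Weighted contributions p_i * l_i:
  B: (11/17) * 2 = 22/17
  G: (1/17) * 4 = 4/17
  D: (5/17) * 3 = 15/17
Sum = (22 + 4 + 15)/17 = 41/17

L = 41/17 = 2.4118 bits/symbol


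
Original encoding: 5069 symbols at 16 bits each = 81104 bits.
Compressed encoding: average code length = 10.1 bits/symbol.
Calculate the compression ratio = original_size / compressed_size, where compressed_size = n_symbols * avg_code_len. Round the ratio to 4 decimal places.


original_size = n_symbols * orig_bits = 5069 * 16 = 81104 bits
compressed_size = n_symbols * avg_code_len = 5069 * 10.1 = 51196.9 bits
ratio = original_size / compressed_size = 81104 / 51196.9 = 1.5842

Compression ratio = 1.5842


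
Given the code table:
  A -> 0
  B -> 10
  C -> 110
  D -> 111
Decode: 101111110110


Decoding:
10 -> B
111 -> D
111 -> D
0 -> A
110 -> C


Result: BDDAC


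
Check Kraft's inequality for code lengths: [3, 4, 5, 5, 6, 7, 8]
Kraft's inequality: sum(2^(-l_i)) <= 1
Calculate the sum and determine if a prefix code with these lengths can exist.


Sum = 2^(-3) + 2^(-4) + 2^(-5) + 2^(-5) + 2^(-6) + 2^(-7) + 2^(-8)
    = 0.125 + 0.0625 + 0.03125 + 0.03125 + 0.015625 + 0.0078125 + 0.00390625
    = 71/256 = 0.27734375
Since 0.27734375 <= 1, Kraft's inequality IS satisfied.
A prefix code with these lengths CAN exist.

Kraft sum = 0.27734375. Satisfied.


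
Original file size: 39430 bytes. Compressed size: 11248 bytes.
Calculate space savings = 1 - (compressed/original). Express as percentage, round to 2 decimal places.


ratio = compressed/original = 11248/39430 = 0.285265
savings = 1 - ratio = 1 - 0.285265 = 0.714735
as a percentage: 0.714735 * 100 = 71.47%

Space savings = 1 - 11248/39430 = 71.47%


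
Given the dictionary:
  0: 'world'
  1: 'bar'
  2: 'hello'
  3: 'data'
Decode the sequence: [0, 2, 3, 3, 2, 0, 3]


Look up each index in the dictionary:
  0 -> 'world'
  2 -> 'hello'
  3 -> 'data'
  3 -> 'data'
  2 -> 'hello'
  0 -> 'world'
  3 -> 'data'

Decoded: "world hello data data hello world data"


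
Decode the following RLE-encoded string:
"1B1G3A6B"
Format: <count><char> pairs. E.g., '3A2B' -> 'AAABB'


Expanding each <count><char> pair:
  1B -> 'B'
  1G -> 'G'
  3A -> 'AAA'
  6B -> 'BBBBBB'

Decoded = BGAAABBBBBB


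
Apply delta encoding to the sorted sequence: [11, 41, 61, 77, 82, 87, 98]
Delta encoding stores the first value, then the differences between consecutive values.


First value: 11
Deltas:
  41 - 11 = 30
  61 - 41 = 20
  77 - 61 = 16
  82 - 77 = 5
  87 - 82 = 5
  98 - 87 = 11


Delta encoded: [11, 30, 20, 16, 5, 5, 11]


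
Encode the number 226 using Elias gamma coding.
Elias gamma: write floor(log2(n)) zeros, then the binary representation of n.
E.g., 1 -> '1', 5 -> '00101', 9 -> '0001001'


num_bits = floor(log2(226)) + 1 = 8
leading_zeros = num_bits - 1 = 7
binary(226) = 11100010

Elias gamma(226) = '0000000' + '11100010' = 000000011100010 (15 bits)


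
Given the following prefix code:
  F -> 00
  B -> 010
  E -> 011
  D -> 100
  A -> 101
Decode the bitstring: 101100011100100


Decoding step by step:
Bits 101 -> A
Bits 100 -> D
Bits 011 -> E
Bits 100 -> D
Bits 100 -> D


Decoded message: ADEDD


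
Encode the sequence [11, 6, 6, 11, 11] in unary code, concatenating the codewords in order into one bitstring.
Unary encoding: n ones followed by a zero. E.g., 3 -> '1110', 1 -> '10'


Encode each number as n ones followed by a terminating 0:
  11 -> 111111111110 (12 bits)
  6 -> 1111110 (7 bits)
  6 -> 1111110 (7 bits)
  11 -> 111111111110 (12 bits)
  11 -> 111111111110 (12 bits)
Total length = 12 + 7 + 7 + 12 + 12 = 50 bits.

Unary([11, 6, 6, 11, 11]) = 11111111111011111101111110111111111110111111111110 (50 bits)


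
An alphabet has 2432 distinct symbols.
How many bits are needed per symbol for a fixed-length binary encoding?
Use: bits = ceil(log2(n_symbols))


log2(2432) = 11.2479
Bracket: 2^11 = 2048 < 2432 <= 2^12 = 4096
So ceil(log2(2432)) = 12

bits = ceil(log2(2432)) = ceil(11.2479) = 12 bits


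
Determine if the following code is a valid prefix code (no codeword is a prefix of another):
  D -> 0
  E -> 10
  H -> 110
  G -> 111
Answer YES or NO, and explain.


Checking each pair (does one codeword prefix another?):
  D='0' vs E='10': no prefix
  D='0' vs H='110': no prefix
  D='0' vs G='111': no prefix
  E='10' vs D='0': no prefix
  E='10' vs H='110': no prefix
  E='10' vs G='111': no prefix
  H='110' vs D='0': no prefix
  H='110' vs E='10': no prefix
  H='110' vs G='111': no prefix
  G='111' vs D='0': no prefix
  G='111' vs E='10': no prefix
  G='111' vs H='110': no prefix
No violation found over all pairs.

YES -- this is a valid prefix code. No codeword is a prefix of any other codeword.


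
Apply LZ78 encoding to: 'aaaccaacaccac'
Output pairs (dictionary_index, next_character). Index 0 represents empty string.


LZ78 encoding steps:
Dictionary: {0: ''}
Step 1: w='' (idx 0), next='a' -> output (0, 'a'), add 'a' as idx 1
Step 2: w='a' (idx 1), next='a' -> output (1, 'a'), add 'aa' as idx 2
Step 3: w='' (idx 0), next='c' -> output (0, 'c'), add 'c' as idx 3
Step 4: w='c' (idx 3), next='a' -> output (3, 'a'), add 'ca' as idx 4
Step 5: w='a' (idx 1), next='c' -> output (1, 'c'), add 'ac' as idx 5
Step 6: w='ac' (idx 5), next='c' -> output (5, 'c'), add 'acc' as idx 6
Step 7: w='ac' (idx 5), end of input -> output (5, '')


Encoded: [(0, 'a'), (1, 'a'), (0, 'c'), (3, 'a'), (1, 'c'), (5, 'c'), (5, '')]


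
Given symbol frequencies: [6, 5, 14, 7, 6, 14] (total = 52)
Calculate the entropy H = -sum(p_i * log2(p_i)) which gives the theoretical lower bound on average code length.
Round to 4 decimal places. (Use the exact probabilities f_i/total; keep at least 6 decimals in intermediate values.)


Per-symbol terms -p_i * log2(p_i) with p_i = f_i/52:
  p = 6/52 = 0.115385: log2(p) = -3.115477, -p*log2(p) = 0.359478
  p = 5/52 = 0.096154: log2(p) = -3.378512, -p*log2(p) = 0.324857
  p = 14/52 = 0.269231: log2(p) = -1.893085, -p*log2(p) = 0.509677
  p = 7/52 = 0.134615: log2(p) = -2.893085, -p*log2(p) = 0.389454
  p = 6/52 = 0.115385: log2(p) = -3.115477, -p*log2(p) = 0.359478
  p = 14/52 = 0.269231: log2(p) = -1.893085, -p*log2(p) = 0.509677
H = 0.359478 + 0.324857 + 0.509677 + 0.389454 + 0.359478 + 0.509677 = 2.452621

H = 2.4526 bits/symbol


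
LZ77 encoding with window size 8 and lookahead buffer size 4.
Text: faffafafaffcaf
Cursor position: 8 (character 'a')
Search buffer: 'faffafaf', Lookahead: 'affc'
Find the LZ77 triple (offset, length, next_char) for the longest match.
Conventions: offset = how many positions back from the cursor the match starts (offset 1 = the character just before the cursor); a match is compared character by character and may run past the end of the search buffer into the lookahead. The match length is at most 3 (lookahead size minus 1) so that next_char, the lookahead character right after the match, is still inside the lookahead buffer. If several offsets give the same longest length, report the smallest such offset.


Try each offset into the search buffer:
  offset=1 (pos 7, char 'f'): match length 0
  offset=2 (pos 6, char 'a'): match length 2
  offset=3 (pos 5, char 'f'): match length 0
  offset=4 (pos 4, char 'a'): match length 2
  offset=5 (pos 3, char 'f'): match length 0
  offset=6 (pos 2, char 'f'): match length 0
  offset=7 (pos 1, char 'a'): match length 3
  offset=8 (pos 0, char 'f'): match length 0
Longest match has length 3 at offset 7.
next_char = character at position 8 + 3 = 11 -> 'c'

Best match: offset=7, length=3 (matching 'aff' starting at position 1)
LZ77 triple: (7, 3, 'c')


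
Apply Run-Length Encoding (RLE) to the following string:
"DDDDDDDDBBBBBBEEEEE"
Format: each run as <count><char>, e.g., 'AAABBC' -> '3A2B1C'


Scanning runs left to right:
  i=0: run of 'D' x 8 -> '8D'
  i=8: run of 'B' x 6 -> '6B'
  i=14: run of 'E' x 5 -> '5E'

RLE = 8D6B5E


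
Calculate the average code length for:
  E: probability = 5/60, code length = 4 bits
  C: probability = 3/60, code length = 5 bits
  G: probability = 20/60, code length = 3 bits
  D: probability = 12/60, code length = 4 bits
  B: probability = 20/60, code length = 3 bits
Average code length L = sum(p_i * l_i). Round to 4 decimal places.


Weighted contributions p_i * l_i:
  E: (5/60) * 4 = 20/60
  C: (3/60) * 5 = 15/60
  G: (20/60) * 3 = 60/60
  D: (12/60) * 4 = 48/60
  B: (20/60) * 3 = 60/60
Sum = (20 + 15 + 60 + 48 + 60)/60 = 203/60

L = 203/60 = 3.3833 bits/symbol


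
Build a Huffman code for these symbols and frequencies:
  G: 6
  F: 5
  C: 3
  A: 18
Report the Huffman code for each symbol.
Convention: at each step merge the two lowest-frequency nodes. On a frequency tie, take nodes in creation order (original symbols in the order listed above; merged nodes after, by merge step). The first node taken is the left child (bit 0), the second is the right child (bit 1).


Huffman tree construction:
Step 1: Merge C(3) + F(5) = 8
Step 2: Merge G(6) + (C+F)(8) = 14
Step 3: Merge (G+(C+F))(14) + A(18) = 32
Read each symbol's code off the tree from the root (left child = 0, right child = 1).

Codes:
  G: 00 (length 2)
  F: 011 (length 3)
  C: 010 (length 3)
  A: 1 (length 1)
Average code length: 54/32 = 1.6875 bits/symbol


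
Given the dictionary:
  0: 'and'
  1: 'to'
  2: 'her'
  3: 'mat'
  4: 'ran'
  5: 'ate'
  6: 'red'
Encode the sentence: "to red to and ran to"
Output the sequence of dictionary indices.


Look up each word in the dictionary:
  'to' -> 1
  'red' -> 6
  'to' -> 1
  'and' -> 0
  'ran' -> 4
  'to' -> 1

Encoded: [1, 6, 1, 0, 4, 1]


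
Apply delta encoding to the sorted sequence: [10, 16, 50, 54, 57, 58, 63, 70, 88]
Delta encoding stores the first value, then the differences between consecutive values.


First value: 10
Deltas:
  16 - 10 = 6
  50 - 16 = 34
  54 - 50 = 4
  57 - 54 = 3
  58 - 57 = 1
  63 - 58 = 5
  70 - 63 = 7
  88 - 70 = 18


Delta encoded: [10, 6, 34, 4, 3, 1, 5, 7, 18]


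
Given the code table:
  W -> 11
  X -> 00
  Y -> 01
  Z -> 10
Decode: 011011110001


Decoding:
01 -> Y
10 -> Z
11 -> W
11 -> W
00 -> X
01 -> Y


Result: YZWWXY


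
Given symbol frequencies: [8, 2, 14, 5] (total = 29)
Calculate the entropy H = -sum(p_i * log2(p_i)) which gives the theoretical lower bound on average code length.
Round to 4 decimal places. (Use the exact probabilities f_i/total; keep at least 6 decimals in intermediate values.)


Per-symbol terms -p_i * log2(p_i) with p_i = f_i/29:
  p = 8/29 = 0.275862: log2(p) = -1.857981, -p*log2(p) = 0.512546
  p = 2/29 = 0.068966: log2(p) = -3.857981, -p*log2(p) = 0.266068
  p = 14/29 = 0.482759: log2(p) = -1.050626, -p*log2(p) = 0.507199
  p = 5/29 = 0.172414: log2(p) = -2.536053, -p*log2(p) = 0.437251
H = 0.512546 + 0.266068 + 0.507199 + 0.437251 = 1.723064

H = 1.7231 bits/symbol


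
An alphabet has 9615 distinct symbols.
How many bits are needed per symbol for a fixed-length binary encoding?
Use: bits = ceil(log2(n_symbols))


log2(9615) = 13.2311
Bracket: 2^13 = 8192 < 9615 <= 2^14 = 16384
So ceil(log2(9615)) = 14

bits = ceil(log2(9615)) = ceil(13.2311) = 14 bits


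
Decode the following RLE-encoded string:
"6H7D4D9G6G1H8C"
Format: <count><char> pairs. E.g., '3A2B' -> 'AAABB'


Expanding each <count><char> pair:
  6H -> 'HHHHHH'
  7D -> 'DDDDDDD'
  4D -> 'DDDD'
  9G -> 'GGGGGGGGG'
  6G -> 'GGGGGG'
  1H -> 'H'
  8C -> 'CCCCCCCC'

Decoded = HHHHHHDDDDDDDDDDDGGGGGGGGGGGGGGGHCCCCCCCC


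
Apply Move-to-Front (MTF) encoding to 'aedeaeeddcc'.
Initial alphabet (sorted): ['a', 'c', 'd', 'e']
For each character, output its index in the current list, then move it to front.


MTF encoding:
'a': index 0 in ['a', 'c', 'd', 'e'] -> ['a', 'c', 'd', 'e']
'e': index 3 in ['a', 'c', 'd', 'e'] -> ['e', 'a', 'c', 'd']
'd': index 3 in ['e', 'a', 'c', 'd'] -> ['d', 'e', 'a', 'c']
'e': index 1 in ['d', 'e', 'a', 'c'] -> ['e', 'd', 'a', 'c']
'a': index 2 in ['e', 'd', 'a', 'c'] -> ['a', 'e', 'd', 'c']
'e': index 1 in ['a', 'e', 'd', 'c'] -> ['e', 'a', 'd', 'c']
'e': index 0 in ['e', 'a', 'd', 'c'] -> ['e', 'a', 'd', 'c']
'd': index 2 in ['e', 'a', 'd', 'c'] -> ['d', 'e', 'a', 'c']
'd': index 0 in ['d', 'e', 'a', 'c'] -> ['d', 'e', 'a', 'c']
'c': index 3 in ['d', 'e', 'a', 'c'] -> ['c', 'd', 'e', 'a']
'c': index 0 in ['c', 'd', 'e', 'a'] -> ['c', 'd', 'e', 'a']


Output: [0, 3, 3, 1, 2, 1, 0, 2, 0, 3, 0]


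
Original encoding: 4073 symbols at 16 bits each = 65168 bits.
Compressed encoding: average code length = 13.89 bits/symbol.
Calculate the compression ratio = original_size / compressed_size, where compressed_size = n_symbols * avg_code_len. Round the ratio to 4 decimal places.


original_size = n_symbols * orig_bits = 4073 * 16 = 65168 bits
compressed_size = n_symbols * avg_code_len = 4073 * 13.89 = 56573.97 bits
ratio = original_size / compressed_size = 65168 / 56573.97 = 1.1519

Compression ratio = 1.1519


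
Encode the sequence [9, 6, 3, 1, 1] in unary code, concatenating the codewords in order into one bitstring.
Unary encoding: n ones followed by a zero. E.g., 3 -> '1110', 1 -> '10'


Encode each number as n ones followed by a terminating 0:
  9 -> 1111111110 (10 bits)
  6 -> 1111110 (7 bits)
  3 -> 1110 (4 bits)
  1 -> 10 (2 bits)
  1 -> 10 (2 bits)
Total length = 10 + 7 + 4 + 2 + 2 = 25 bits.

Unary([9, 6, 3, 1, 1]) = 1111111110111111011101010 (25 bits)


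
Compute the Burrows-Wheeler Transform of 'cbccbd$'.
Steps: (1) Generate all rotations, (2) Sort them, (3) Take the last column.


Rotations (sorted):
  0: $cbccbd -> last char: d
  1: bccbd$c -> last char: c
  2: bd$cbcc -> last char: c
  3: cbccbd$ -> last char: $
  4: cbd$cbc -> last char: c
  5: ccbd$cb -> last char: b
  6: d$cbccb -> last char: b


BWT = dcc$cbb


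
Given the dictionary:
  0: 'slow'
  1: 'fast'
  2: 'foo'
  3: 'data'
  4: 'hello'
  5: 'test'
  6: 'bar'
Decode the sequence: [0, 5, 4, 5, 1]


Look up each index in the dictionary:
  0 -> 'slow'
  5 -> 'test'
  4 -> 'hello'
  5 -> 'test'
  1 -> 'fast'

Decoded: "slow test hello test fast"


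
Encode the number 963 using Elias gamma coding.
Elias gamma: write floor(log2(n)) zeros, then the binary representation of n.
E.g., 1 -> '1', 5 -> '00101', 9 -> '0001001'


num_bits = floor(log2(963)) + 1 = 10
leading_zeros = num_bits - 1 = 9
binary(963) = 1111000011

Elias gamma(963) = '000000000' + '1111000011' = 0000000001111000011 (19 bits)


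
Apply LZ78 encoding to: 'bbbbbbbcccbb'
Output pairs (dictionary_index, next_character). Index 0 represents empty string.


LZ78 encoding steps:
Dictionary: {0: ''}
Step 1: w='' (idx 0), next='b' -> output (0, 'b'), add 'b' as idx 1
Step 2: w='b' (idx 1), next='b' -> output (1, 'b'), add 'bb' as idx 2
Step 3: w='bb' (idx 2), next='b' -> output (2, 'b'), add 'bbb' as idx 3
Step 4: w='b' (idx 1), next='c' -> output (1, 'c'), add 'bc' as idx 4
Step 5: w='' (idx 0), next='c' -> output (0, 'c'), add 'c' as idx 5
Step 6: w='c' (idx 5), next='b' -> output (5, 'b'), add 'cb' as idx 6
Step 7: w='b' (idx 1), end of input -> output (1, '')


Encoded: [(0, 'b'), (1, 'b'), (2, 'b'), (1, 'c'), (0, 'c'), (5, 'b'), (1, '')]


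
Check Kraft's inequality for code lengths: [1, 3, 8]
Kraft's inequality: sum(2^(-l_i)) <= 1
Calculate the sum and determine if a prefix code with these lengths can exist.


Sum = 2^(-1) + 2^(-3) + 2^(-8)
    = 0.5 + 0.125 + 0.00390625
    = 161/256 = 0.62890625
Since 0.62890625 <= 1, Kraft's inequality IS satisfied.
A prefix code with these lengths CAN exist.

Kraft sum = 0.62890625. Satisfied.


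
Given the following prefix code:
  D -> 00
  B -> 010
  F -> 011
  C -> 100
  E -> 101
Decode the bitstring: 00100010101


Decoding step by step:
Bits 00 -> D
Bits 100 -> C
Bits 010 -> B
Bits 101 -> E


Decoded message: DCBE


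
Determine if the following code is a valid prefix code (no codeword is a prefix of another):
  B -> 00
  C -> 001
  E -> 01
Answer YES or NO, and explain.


Checking each pair (does one codeword prefix another?):
  B='00' vs C='001': prefix -- VIOLATION

NO -- this is NOT a valid prefix code. B (00) is a prefix of C (001).


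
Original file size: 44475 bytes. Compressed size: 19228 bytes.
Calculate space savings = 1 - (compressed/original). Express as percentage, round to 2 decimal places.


ratio = compressed/original = 19228/44475 = 0.432333
savings = 1 - ratio = 1 - 0.432333 = 0.567667
as a percentage: 0.567667 * 100 = 56.77%

Space savings = 1 - 19228/44475 = 56.77%


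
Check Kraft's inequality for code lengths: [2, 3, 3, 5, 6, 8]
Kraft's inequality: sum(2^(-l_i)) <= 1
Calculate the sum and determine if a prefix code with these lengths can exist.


Sum = 2^(-2) + 2^(-3) + 2^(-3) + 2^(-5) + 2^(-6) + 2^(-8)
    = 0.25 + 0.125 + 0.125 + 0.03125 + 0.015625 + 0.00390625
    = 141/256 = 0.55078125
Since 0.55078125 <= 1, Kraft's inequality IS satisfied.
A prefix code with these lengths CAN exist.

Kraft sum = 0.55078125. Satisfied.


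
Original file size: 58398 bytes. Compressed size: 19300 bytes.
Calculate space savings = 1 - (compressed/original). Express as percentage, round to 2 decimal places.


ratio = compressed/original = 19300/58398 = 0.330491
savings = 1 - ratio = 1 - 0.330491 = 0.669509
as a percentage: 0.669509 * 100 = 66.95%

Space savings = 1 - 19300/58398 = 66.95%


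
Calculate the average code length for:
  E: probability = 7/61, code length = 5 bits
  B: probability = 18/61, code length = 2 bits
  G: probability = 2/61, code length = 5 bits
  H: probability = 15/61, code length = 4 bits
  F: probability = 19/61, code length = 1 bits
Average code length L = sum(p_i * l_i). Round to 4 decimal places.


Weighted contributions p_i * l_i:
  E: (7/61) * 5 = 35/61
  B: (18/61) * 2 = 36/61
  G: (2/61) * 5 = 10/61
  H: (15/61) * 4 = 60/61
  F: (19/61) * 1 = 19/61
Sum = (35 + 36 + 10 + 60 + 19)/61 = 160/61

L = 160/61 = 2.6230 bits/symbol


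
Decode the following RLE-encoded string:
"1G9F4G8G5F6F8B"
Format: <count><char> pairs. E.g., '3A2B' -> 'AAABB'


Expanding each <count><char> pair:
  1G -> 'G'
  9F -> 'FFFFFFFFF'
  4G -> 'GGGG'
  8G -> 'GGGGGGGG'
  5F -> 'FFFFF'
  6F -> 'FFFFFF'
  8B -> 'BBBBBBBB'

Decoded = GFFFFFFFFFGGGGGGGGGGGGFFFFFFFFFFFBBBBBBBB


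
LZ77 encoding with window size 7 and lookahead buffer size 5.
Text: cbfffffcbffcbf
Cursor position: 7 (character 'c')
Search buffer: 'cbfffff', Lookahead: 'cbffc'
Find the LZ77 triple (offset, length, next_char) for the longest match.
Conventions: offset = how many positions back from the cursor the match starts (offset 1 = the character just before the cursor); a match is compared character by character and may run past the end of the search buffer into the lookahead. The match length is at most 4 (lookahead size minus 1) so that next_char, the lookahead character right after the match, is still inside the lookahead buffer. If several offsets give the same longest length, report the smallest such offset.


Try each offset into the search buffer:
  offset=1 (pos 6, char 'f'): match length 0
  offset=2 (pos 5, char 'f'): match length 0
  offset=3 (pos 4, char 'f'): match length 0
  offset=4 (pos 3, char 'f'): match length 0
  offset=5 (pos 2, char 'f'): match length 0
  offset=6 (pos 1, char 'b'): match length 0
  offset=7 (pos 0, char 'c'): match length 4
Longest match has length 4 at offset 7.
next_char = character at position 7 + 4 = 11 -> 'c'

Best match: offset=7, length=4 (matching 'cbff' starting at position 0)
LZ77 triple: (7, 4, 'c')


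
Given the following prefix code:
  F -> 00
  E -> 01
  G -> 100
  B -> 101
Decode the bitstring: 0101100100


Decoding step by step:
Bits 01 -> E
Bits 01 -> E
Bits 100 -> G
Bits 100 -> G


Decoded message: EEGG


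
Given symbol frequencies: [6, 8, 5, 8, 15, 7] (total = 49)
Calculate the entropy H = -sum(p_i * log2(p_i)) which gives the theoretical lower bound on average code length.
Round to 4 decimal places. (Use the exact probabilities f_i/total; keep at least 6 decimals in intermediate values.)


Per-symbol terms -p_i * log2(p_i) with p_i = f_i/49:
  p = 6/49 = 0.122449: log2(p) = -3.029747, -p*log2(p) = 0.370989
  p = 8/49 = 0.163265: log2(p) = -2.614710, -p*log2(p) = 0.426891
  p = 5/49 = 0.102041: log2(p) = -3.292782, -p*log2(p) = 0.335998
  p = 8/49 = 0.163265: log2(p) = -2.614710, -p*log2(p) = 0.426891
  p = 15/49 = 0.306122: log2(p) = -1.707819, -p*log2(p) = 0.522802
  p = 7/49 = 0.142857: log2(p) = -2.807355, -p*log2(p) = 0.401051
H = 0.370989 + 0.426891 + 0.335998 + 0.426891 + 0.522802 + 0.401051 = 2.484622

H = 2.4846 bits/symbol


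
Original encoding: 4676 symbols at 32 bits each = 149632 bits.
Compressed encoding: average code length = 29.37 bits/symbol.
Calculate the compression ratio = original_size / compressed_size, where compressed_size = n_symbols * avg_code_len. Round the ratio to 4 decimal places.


original_size = n_symbols * orig_bits = 4676 * 32 = 149632 bits
compressed_size = n_symbols * avg_code_len = 4676 * 29.37 = 137334.12 bits
ratio = original_size / compressed_size = 149632 / 137334.12 = 1.0895

Compression ratio = 1.0895


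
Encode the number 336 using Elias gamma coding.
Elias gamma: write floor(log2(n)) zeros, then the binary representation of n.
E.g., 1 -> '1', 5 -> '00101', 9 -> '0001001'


num_bits = floor(log2(336)) + 1 = 9
leading_zeros = num_bits - 1 = 8
binary(336) = 101010000

Elias gamma(336) = '00000000' + '101010000' = 00000000101010000 (17 bits)


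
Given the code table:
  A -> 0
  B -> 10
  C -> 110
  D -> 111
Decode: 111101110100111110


Decoding:
111 -> D
10 -> B
111 -> D
0 -> A
10 -> B
0 -> A
111 -> D
110 -> C


Result: DBDABADC


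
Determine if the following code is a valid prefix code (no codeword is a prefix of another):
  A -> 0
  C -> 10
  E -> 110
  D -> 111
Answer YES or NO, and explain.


Checking each pair (does one codeword prefix another?):
  A='0' vs C='10': no prefix
  A='0' vs E='110': no prefix
  A='0' vs D='111': no prefix
  C='10' vs A='0': no prefix
  C='10' vs E='110': no prefix
  C='10' vs D='111': no prefix
  E='110' vs A='0': no prefix
  E='110' vs C='10': no prefix
  E='110' vs D='111': no prefix
  D='111' vs A='0': no prefix
  D='111' vs C='10': no prefix
  D='111' vs E='110': no prefix
No violation found over all pairs.

YES -- this is a valid prefix code. No codeword is a prefix of any other codeword.


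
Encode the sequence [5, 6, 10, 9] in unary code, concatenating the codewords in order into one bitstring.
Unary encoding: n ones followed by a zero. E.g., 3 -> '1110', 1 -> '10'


Encode each number as n ones followed by a terminating 0:
  5 -> 111110 (6 bits)
  6 -> 1111110 (7 bits)
  10 -> 11111111110 (11 bits)
  9 -> 1111111110 (10 bits)
Total length = 6 + 7 + 11 + 10 = 34 bits.

Unary([5, 6, 10, 9]) = 1111101111110111111111101111111110 (34 bits)


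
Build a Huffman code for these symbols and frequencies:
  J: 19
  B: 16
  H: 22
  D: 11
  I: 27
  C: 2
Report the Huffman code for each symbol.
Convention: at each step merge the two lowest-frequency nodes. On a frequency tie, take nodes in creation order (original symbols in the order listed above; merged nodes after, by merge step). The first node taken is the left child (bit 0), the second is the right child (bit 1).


Huffman tree construction:
Step 1: Merge C(2) + D(11) = 13
Step 2: Merge (C+D)(13) + B(16) = 29
Step 3: Merge J(19) + H(22) = 41
Step 4: Merge I(27) + ((C+D)+B)(29) = 56
Step 5: Merge (J+H)(41) + (I+((C+D)+B))(56) = 97
Read each symbol's code off the tree from the root (left child = 0, right child = 1).

Codes:
  J: 00 (length 2)
  B: 111 (length 3)
  H: 01 (length 2)
  D: 1101 (length 4)
  I: 10 (length 2)
  C: 1100 (length 4)
Average code length: 236/97 = 2.4330 bits/symbol


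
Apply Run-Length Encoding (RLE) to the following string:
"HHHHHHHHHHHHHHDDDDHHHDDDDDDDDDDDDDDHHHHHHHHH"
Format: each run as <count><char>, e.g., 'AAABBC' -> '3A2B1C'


Scanning runs left to right:
  i=0: run of 'H' x 14 -> '14H'
  i=14: run of 'D' x 4 -> '4D'
  i=18: run of 'H' x 3 -> '3H'
  i=21: run of 'D' x 14 -> '14D'
  i=35: run of 'H' x 9 -> '9H'

RLE = 14H4D3H14D9H


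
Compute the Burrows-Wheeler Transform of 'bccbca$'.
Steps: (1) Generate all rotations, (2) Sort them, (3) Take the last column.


Rotations (sorted):
  0: $bccbca -> last char: a
  1: a$bccbc -> last char: c
  2: bca$bcc -> last char: c
  3: bccbca$ -> last char: $
  4: ca$bccb -> last char: b
  5: cbca$bc -> last char: c
  6: ccbca$b -> last char: b


BWT = acc$bcb


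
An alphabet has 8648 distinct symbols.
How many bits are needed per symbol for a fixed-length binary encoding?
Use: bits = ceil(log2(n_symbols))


log2(8648) = 13.0782
Bracket: 2^13 = 8192 < 8648 <= 2^14 = 16384
So ceil(log2(8648)) = 14

bits = ceil(log2(8648)) = ceil(13.0782) = 14 bits


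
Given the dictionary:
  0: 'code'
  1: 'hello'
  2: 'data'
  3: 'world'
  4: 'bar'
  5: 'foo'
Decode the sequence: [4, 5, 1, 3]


Look up each index in the dictionary:
  4 -> 'bar'
  5 -> 'foo'
  1 -> 'hello'
  3 -> 'world'

Decoded: "bar foo hello world"


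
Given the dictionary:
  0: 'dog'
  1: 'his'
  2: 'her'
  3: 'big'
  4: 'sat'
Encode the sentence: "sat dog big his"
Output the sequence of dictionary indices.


Look up each word in the dictionary:
  'sat' -> 4
  'dog' -> 0
  'big' -> 3
  'his' -> 1

Encoded: [4, 0, 3, 1]


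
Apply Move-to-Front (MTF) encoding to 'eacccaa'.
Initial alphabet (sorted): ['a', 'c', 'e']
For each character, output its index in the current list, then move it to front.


MTF encoding:
'e': index 2 in ['a', 'c', 'e'] -> ['e', 'a', 'c']
'a': index 1 in ['e', 'a', 'c'] -> ['a', 'e', 'c']
'c': index 2 in ['a', 'e', 'c'] -> ['c', 'a', 'e']
'c': index 0 in ['c', 'a', 'e'] -> ['c', 'a', 'e']
'c': index 0 in ['c', 'a', 'e'] -> ['c', 'a', 'e']
'a': index 1 in ['c', 'a', 'e'] -> ['a', 'c', 'e']
'a': index 0 in ['a', 'c', 'e'] -> ['a', 'c', 'e']


Output: [2, 1, 2, 0, 0, 1, 0]
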